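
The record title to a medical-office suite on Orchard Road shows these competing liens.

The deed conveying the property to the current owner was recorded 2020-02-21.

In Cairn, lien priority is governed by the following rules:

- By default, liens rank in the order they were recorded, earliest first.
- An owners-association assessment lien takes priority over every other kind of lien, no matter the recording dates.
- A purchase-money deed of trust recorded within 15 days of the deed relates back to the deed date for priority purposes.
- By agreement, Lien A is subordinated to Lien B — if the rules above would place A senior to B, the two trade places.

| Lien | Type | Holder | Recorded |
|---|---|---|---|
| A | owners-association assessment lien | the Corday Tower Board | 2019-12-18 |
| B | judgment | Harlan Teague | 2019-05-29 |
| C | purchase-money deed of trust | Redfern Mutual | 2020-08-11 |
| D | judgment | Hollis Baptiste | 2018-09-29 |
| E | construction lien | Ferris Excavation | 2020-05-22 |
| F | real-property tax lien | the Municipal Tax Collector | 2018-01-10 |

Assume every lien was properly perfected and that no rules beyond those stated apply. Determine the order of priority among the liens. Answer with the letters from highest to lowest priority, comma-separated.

First, effective dates: C was recorded 172 days after the deed, outside the 15-day window, so it keeps its recording date.
A is an owners-association assessment lien, so it outranks all other liens regardless of date.
Ordering the rest by effective date: F (2018-01-10), D (2018-09-29), B (2019-05-29), E (2020-05-22), C (2020-08-11).
A is senior to B before the subordination, so the two trade places.

B, F, D, A, E, C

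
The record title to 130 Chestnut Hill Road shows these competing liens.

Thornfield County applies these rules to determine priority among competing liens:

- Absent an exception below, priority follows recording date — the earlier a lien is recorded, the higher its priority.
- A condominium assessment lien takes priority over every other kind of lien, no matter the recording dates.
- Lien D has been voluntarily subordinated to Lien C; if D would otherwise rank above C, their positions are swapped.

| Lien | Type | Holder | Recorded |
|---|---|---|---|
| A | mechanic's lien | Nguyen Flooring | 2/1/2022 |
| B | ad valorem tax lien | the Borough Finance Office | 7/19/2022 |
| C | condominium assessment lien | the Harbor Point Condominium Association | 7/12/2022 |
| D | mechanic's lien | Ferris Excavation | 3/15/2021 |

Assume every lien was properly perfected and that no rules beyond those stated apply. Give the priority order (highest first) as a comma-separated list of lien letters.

C, D, A, B

C is a condominium assessment lien and takes priority over every other lien.
Ordering the rest by effective date: D (3/15/2021), A (2/1/2022), B (7/19/2022).
Since D is not senior to C, the subordination leaves the order unchanged.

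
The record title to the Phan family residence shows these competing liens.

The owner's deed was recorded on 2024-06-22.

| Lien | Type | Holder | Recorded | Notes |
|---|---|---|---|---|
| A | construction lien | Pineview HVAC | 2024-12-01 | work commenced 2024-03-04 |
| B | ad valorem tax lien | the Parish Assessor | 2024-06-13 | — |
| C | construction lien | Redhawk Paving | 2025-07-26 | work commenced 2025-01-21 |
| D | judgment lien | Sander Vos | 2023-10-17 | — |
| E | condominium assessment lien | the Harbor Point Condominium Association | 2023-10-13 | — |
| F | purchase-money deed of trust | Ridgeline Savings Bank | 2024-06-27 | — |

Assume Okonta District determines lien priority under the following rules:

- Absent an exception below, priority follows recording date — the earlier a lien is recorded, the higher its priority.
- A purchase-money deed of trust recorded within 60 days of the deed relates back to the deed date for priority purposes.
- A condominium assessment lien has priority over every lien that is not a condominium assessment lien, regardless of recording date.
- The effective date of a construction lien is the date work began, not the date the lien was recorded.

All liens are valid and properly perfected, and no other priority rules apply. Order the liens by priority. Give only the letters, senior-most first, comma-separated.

Effective dates: A relates back to 2024-03-04 (work commenced); C's effective date is 2025-01-21, when work began; F was recorded within the 60-day window, so its effective date is the deed date 2024-06-22.
E is a condominium assessment lien, so it outranks all other liens regardless of date.
Among the remaining liens, by effective date: D (2023-10-17), A (2024-03-04), B (2024-06-13), F (2024-06-22), C (2025-01-21).

E, D, A, B, F, C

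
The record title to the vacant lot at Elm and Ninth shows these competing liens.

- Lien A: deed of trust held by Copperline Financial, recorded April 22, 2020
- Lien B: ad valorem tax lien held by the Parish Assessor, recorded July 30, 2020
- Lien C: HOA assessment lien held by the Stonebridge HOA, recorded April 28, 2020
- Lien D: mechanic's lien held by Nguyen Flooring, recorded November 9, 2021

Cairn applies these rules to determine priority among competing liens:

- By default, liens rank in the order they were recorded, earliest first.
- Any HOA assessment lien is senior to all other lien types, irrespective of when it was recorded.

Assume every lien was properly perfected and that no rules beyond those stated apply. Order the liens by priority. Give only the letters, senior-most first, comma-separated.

C, A, B, D

C, as an HOA assessment lien, has superpriority and ranks first.
Remaining liens by effective date: A (April 22, 2020), B (July 30, 2020), D (November 9, 2021).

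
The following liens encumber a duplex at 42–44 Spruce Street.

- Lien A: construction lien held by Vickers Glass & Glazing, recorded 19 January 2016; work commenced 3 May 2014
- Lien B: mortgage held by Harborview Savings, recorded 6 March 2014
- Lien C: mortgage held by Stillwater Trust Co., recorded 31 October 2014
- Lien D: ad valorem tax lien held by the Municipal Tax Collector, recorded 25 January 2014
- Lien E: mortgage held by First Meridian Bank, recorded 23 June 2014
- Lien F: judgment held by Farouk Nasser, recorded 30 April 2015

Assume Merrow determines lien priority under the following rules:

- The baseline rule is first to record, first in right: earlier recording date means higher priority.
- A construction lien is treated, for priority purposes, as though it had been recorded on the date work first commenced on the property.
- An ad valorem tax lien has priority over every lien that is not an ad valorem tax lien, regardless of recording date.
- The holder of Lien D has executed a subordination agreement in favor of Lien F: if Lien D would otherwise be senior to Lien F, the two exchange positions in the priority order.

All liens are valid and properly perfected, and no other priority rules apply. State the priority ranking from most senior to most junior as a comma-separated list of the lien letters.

F, B, A, E, C, D

First, effective dates: A is treated as recorded 3 May 2014, the work-commencement date.
D, as an ad valorem tax lien, has superpriority and ranks first.
Ordering the rest by effective date: B (6 March 2014), A (3 May 2014), E (23 June 2014), C (31 October 2014), F (30 April 2015).
The subordination applies — D was senior to F — so D and F swap.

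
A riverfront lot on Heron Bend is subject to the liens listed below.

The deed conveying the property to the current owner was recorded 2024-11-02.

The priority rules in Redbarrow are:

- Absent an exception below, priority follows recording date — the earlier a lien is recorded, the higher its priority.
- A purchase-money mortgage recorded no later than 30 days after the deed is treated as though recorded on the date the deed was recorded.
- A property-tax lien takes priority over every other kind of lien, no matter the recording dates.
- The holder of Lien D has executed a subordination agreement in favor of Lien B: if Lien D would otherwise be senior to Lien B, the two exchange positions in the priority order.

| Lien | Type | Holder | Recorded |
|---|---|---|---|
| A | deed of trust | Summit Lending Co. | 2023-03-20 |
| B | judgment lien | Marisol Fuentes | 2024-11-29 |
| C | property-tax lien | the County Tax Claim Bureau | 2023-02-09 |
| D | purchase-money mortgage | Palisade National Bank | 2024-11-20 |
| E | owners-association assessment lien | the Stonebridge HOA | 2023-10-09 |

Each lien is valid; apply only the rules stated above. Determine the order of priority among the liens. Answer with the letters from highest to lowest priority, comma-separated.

Effective dates: D's effective date is the deed date, 2024-11-02.
C is a property-tax lien, so it outranks all other liens regardless of date.
Among the remaining liens, by effective date: A (2023-03-20), E (2023-10-09), D (2024-11-02), B (2024-11-29).
Because D would otherwise rank above B, the subordination swaps them.

C, A, E, B, D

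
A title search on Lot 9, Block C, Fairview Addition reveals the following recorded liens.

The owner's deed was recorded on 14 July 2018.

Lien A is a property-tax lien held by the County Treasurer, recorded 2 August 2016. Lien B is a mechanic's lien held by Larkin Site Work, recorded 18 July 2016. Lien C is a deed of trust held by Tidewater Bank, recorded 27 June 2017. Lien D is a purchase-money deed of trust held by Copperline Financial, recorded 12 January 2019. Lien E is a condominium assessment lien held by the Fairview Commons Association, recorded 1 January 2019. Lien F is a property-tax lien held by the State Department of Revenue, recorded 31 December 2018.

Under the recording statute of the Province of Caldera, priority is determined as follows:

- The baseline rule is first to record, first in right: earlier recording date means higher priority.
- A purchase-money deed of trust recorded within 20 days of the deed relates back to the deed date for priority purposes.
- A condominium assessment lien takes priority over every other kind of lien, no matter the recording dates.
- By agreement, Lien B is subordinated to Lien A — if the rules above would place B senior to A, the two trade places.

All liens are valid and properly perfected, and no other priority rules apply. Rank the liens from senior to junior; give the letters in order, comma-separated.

E, A, B, C, F, D

First, effective dates: D missed the 20-day window (182 days after the deed), so its recording date stands.
As a condominium assessment lien, E is senior to every other lien.
Remaining liens by effective date: B (18 July 2016), A (2 August 2016), C (27 June 2017), F (31 December 2018), D (12 January 2019).
B would otherwise be senior to A, so under the subordination agreement B and A exchange positions.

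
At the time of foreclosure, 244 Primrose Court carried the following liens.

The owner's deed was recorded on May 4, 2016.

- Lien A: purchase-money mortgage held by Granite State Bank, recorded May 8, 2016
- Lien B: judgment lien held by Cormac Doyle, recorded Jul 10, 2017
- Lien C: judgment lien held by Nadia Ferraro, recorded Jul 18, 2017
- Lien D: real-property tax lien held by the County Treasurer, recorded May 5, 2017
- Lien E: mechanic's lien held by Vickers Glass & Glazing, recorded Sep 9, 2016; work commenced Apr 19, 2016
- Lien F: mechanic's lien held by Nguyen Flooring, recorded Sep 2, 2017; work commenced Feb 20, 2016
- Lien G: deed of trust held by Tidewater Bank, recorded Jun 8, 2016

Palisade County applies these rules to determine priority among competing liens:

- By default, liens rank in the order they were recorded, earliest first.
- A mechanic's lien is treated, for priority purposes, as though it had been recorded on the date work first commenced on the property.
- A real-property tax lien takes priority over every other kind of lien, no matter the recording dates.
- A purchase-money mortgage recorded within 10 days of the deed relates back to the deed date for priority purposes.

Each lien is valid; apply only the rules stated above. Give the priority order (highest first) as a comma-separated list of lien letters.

Adjusting effective dates: A relates back to the deed date May 4, 2016; E is treated as recorded Apr 19, 2016, the work-commencement date; F relates back to Feb 20, 2016 (work commenced).
D is a real-property tax lien and takes priority over every other lien.
The other liens, earliest effective date first: F (Feb 20, 2016), E (Apr 19, 2016), A (May 4, 2016), G (Jun 8, 2016), B (Jul 10, 2017), C (Jul 18, 2017).

D, F, E, A, G, B, C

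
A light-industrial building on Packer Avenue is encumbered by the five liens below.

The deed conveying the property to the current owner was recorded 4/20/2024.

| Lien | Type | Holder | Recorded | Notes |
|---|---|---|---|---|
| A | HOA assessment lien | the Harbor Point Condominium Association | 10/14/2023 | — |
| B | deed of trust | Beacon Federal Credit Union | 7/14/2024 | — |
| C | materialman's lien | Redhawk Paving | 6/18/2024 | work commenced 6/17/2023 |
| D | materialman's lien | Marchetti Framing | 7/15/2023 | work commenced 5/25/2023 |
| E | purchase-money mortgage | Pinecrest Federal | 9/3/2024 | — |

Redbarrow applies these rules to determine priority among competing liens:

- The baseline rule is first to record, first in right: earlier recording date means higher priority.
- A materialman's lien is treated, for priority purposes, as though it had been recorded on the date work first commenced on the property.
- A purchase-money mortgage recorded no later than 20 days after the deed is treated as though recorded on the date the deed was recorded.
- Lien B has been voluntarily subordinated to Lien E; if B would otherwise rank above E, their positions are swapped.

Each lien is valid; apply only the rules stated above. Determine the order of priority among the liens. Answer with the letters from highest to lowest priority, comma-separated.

Adjusting effective dates: C relates back to 6/17/2023 (work commenced); D relates back to 5/25/2023 (work commenced); E missed the 20-day window (136 days after the deed), so its recording date stands.
By effective date, earliest first: D (5/25/2023), C (6/17/2023), A (10/14/2023), B (7/14/2024), E (9/3/2024).
The subordination applies — B was senior to E — so B and E swap.

D, C, A, E, B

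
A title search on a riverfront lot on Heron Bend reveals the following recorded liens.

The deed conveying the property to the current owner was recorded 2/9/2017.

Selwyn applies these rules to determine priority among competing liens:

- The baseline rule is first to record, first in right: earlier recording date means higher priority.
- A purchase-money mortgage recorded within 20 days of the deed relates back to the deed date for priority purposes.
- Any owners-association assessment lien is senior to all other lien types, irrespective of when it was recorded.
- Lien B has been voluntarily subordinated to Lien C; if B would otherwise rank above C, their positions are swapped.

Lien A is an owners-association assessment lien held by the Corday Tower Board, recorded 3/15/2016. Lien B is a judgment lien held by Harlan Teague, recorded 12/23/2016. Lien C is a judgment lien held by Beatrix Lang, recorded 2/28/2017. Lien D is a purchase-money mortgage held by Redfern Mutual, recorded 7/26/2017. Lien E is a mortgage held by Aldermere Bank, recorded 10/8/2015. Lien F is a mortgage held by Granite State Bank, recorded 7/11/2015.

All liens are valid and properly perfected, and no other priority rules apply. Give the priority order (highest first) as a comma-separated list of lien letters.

First, effective dates: D was recorded 167 days after the deed, outside the 20-day window, so it keeps its recording date.
As an owners-association assessment lien, A is senior to every other lien.
Remaining liens by effective date: F (7/11/2015), E (10/8/2015), B (12/23/2016), C (2/28/2017), D (7/26/2017).
The subordination applies — B was senior to C — so B and C swap.

A, F, E, C, B, D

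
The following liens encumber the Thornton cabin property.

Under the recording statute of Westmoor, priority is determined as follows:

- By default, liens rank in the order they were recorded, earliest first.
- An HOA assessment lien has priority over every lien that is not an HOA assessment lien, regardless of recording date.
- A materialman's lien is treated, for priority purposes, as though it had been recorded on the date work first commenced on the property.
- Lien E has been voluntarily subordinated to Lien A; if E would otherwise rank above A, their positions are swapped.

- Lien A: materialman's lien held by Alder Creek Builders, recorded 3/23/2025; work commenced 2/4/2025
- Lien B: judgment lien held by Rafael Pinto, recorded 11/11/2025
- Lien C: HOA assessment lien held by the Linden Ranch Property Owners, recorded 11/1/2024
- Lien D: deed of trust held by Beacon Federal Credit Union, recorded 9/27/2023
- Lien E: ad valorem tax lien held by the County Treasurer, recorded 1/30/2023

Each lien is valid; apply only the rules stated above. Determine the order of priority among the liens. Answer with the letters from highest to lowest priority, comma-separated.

C, A, D, E, B

First, effective dates: A relates back to 2/4/2025 (work commenced).
As an HOA assessment lien, C is senior to every other lien.
Ordering the rest by effective date: E (1/30/2023), D (9/27/2023), A (2/4/2025), B (11/11/2025).
E is senior to A before the subordination, so the two trade places.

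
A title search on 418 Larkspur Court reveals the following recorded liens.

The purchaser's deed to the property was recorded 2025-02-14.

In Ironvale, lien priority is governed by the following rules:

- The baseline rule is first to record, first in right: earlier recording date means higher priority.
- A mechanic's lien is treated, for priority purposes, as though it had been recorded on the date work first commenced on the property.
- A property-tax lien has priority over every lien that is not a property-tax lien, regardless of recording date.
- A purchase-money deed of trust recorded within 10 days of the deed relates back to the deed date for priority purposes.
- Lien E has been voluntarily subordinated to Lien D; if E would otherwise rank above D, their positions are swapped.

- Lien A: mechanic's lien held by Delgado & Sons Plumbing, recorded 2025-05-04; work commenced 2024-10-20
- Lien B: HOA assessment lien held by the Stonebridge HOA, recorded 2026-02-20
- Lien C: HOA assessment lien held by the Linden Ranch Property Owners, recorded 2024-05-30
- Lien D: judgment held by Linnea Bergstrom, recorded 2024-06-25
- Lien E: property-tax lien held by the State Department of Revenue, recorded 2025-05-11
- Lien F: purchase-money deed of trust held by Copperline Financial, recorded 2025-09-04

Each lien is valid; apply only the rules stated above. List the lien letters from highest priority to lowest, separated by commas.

D, C, E, A, F, B

First, effective dates: A is treated as recorded 2024-10-20, the work-commencement date; F was recorded 202 days after the deed — beyond 10 days — so no relation-back applies.
As a property-tax lien, E is senior to every other lien.
The other liens, earliest effective date first: C (2024-05-30), D (2024-06-25), A (2024-10-20), F (2025-09-04), B (2026-02-20).
E is senior to D before the subordination, so the two trade places.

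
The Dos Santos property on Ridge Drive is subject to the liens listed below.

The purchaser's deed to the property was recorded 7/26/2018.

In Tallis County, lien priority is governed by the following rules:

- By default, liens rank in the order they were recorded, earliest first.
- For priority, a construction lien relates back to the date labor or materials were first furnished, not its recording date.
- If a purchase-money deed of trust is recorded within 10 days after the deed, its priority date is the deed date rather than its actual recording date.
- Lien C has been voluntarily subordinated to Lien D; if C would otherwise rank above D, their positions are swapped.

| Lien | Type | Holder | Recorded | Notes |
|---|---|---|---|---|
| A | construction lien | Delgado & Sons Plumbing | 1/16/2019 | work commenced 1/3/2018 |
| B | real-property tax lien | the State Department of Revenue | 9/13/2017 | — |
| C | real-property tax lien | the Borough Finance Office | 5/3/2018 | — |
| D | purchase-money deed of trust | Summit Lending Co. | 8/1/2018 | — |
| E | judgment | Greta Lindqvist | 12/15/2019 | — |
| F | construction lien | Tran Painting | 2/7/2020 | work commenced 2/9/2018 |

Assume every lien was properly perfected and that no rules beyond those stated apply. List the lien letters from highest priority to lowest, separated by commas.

Effective dates: A's effective date is 1/3/2018, when work began; D relates back to the deed date 7/26/2018; F relates back to 2/9/2018 (work commenced).
By effective date, earliest first: B (9/13/2017), A (1/3/2018), F (2/9/2018), C (5/3/2018), D (7/26/2018), E (12/15/2019).
C is senior to D before the subordination, so the two trade places.

B, A, F, D, C, E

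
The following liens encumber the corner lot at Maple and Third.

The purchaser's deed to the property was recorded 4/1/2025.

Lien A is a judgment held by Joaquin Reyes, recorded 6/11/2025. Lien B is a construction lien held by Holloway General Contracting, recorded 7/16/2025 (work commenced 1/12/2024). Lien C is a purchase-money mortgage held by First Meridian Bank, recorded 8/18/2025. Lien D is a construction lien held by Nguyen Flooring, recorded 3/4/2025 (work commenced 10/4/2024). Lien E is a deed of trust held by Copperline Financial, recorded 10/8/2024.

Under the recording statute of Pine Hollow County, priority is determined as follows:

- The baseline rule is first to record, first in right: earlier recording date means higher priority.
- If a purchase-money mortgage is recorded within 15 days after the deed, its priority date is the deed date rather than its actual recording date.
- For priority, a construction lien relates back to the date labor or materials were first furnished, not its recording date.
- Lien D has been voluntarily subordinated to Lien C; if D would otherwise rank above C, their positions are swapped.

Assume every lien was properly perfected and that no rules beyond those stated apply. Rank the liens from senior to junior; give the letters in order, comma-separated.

B, C, E, A, D

Adjusting effective dates: B's effective date is 1/12/2024, when work began; C was recorded 139 days after the deed, outside the 15-day window, so it keeps its recording date; D is treated as recorded 10/4/2024, the work-commencement date.
Ordering by effective date: B (1/12/2024), D (10/4/2024), E (10/8/2024), A (6/11/2025), C (8/18/2025).
D would otherwise be senior to C, so under the subordination agreement D and C exchange positions.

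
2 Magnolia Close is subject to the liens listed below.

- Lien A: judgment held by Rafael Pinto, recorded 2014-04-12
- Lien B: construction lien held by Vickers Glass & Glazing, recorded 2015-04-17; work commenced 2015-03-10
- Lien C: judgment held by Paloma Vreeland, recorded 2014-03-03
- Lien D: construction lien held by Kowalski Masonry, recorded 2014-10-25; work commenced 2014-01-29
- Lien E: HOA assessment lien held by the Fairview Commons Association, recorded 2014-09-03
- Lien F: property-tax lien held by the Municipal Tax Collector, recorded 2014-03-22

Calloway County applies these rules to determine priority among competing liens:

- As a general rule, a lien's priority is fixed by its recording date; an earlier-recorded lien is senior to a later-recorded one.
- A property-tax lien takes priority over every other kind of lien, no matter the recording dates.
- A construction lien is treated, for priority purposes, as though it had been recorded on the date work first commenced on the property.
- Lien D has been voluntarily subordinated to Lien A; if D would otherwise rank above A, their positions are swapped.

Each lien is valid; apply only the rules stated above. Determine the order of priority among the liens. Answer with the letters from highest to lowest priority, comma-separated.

Effective dates after the stated exceptions: B's effective date is 2015-03-10, when work began; D's effective date is 2014-01-29, when work began.
F is a property-tax lien, so it outranks all other liens regardless of date.
Remaining liens by effective date: D (2014-01-29), C (2014-03-03), A (2014-04-12), E (2014-09-03), B (2015-03-10).
The subordination applies — D was senior to A — so D and A swap.

F, A, C, D, E, B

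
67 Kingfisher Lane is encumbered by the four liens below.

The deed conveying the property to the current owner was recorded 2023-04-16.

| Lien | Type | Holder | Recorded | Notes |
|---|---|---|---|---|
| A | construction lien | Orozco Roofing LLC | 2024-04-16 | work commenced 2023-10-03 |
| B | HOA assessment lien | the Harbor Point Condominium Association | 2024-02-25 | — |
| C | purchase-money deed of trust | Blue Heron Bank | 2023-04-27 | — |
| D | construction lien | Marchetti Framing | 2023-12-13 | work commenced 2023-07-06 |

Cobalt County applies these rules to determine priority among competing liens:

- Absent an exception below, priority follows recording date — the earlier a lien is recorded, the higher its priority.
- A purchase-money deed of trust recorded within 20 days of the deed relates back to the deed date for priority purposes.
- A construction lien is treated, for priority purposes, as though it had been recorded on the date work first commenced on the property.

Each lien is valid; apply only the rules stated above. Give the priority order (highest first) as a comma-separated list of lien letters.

C, D, A, B

First, effective dates: A's effective date is 2023-10-03, when work began; C relates back to the deed date 2023-04-16; D's effective date is 2023-07-06, when work began.
By effective date: C (2023-04-16), D (2023-07-06), A (2023-10-03), B (2024-02-25).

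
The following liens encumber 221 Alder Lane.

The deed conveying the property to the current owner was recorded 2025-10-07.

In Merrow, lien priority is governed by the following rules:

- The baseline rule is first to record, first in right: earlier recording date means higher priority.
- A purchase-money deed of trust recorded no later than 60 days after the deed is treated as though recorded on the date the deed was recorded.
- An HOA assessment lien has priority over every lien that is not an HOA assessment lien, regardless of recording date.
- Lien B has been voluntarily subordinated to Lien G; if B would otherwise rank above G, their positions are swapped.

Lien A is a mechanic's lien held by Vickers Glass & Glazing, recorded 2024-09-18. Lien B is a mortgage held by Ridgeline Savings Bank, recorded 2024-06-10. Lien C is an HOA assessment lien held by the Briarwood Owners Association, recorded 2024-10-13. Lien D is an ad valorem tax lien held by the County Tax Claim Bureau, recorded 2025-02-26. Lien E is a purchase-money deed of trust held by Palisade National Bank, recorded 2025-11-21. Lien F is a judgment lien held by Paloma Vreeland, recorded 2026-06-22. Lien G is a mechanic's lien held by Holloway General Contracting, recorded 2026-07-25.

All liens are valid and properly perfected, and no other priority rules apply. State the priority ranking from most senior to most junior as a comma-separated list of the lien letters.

C, G, A, D, E, F, B

Effective dates: E was recorded within the 60-day window, so its effective date is the deed date 2025-10-07.
C, as an HOA assessment lien, has superpriority and ranks first.
The other liens, earliest effective date first: B (2024-06-10), A (2024-09-18), D (2025-02-26), E (2025-10-07), F (2026-06-22), G (2026-07-25).
B is senior to G before the subordination, so the two trade places.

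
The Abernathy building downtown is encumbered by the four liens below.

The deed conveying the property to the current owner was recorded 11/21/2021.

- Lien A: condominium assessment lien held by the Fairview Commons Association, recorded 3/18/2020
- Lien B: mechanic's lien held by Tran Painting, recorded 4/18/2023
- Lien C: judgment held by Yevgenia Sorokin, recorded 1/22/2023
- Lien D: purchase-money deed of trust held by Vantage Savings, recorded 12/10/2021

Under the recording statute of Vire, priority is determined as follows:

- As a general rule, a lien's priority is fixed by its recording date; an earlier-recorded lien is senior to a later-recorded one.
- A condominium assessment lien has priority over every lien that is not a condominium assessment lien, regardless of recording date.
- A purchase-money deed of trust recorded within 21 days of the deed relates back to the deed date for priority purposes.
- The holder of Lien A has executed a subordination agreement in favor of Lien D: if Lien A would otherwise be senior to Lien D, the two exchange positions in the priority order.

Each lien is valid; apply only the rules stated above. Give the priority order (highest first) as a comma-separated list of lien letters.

Effective dates after the stated exceptions: D's effective date is the deed date, 11/21/2021.
A, as a condominium assessment lien, has superpriority and ranks first.
Ordering the rest by effective date: D (11/21/2021), C (1/22/2023), B (4/18/2023).
A is senior to D before the subordination, so the two trade places.

D, A, C, B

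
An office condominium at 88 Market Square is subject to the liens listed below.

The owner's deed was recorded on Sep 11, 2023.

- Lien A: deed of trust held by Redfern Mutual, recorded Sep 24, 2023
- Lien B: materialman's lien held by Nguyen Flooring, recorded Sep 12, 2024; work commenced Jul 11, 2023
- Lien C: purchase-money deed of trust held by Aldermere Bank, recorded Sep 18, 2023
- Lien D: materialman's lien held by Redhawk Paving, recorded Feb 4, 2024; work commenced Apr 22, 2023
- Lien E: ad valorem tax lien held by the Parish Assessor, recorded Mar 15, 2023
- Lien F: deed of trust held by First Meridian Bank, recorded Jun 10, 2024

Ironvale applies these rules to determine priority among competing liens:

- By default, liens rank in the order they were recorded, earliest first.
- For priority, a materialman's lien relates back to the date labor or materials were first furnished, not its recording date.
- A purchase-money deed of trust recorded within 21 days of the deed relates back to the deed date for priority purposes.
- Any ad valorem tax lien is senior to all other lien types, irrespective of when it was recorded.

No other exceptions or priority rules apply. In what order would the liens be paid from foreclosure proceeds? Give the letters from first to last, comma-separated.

E, D, B, C, A, F

Effective dates after the stated exceptions: B's effective date is Jul 11, 2023, when work began; C was recorded within the 21-day window, so its effective date is the deed date Sep 11, 2023; D is treated as recorded Apr 22, 2023, the work-commencement date.
E is an ad valorem tax lien, so it outranks all other liens regardless of date.
Remaining liens by effective date: D (Apr 22, 2023), B (Jul 11, 2023), C (Sep 11, 2023), A (Sep 24, 2023), F (Jun 10, 2024).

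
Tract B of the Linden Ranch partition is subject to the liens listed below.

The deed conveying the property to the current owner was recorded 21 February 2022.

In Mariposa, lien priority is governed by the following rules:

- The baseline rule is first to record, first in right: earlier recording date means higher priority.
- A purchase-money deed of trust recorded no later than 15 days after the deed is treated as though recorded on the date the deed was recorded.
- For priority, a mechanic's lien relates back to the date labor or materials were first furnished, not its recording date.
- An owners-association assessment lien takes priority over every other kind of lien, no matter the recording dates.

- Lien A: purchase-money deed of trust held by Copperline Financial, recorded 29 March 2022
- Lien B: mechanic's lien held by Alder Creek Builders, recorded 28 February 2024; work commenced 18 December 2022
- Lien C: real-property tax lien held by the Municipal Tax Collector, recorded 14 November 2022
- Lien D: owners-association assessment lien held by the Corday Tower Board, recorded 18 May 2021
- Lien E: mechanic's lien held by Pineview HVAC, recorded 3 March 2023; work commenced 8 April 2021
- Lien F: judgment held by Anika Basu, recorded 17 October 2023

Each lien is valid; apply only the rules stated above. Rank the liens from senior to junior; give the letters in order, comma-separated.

Effective dates: A missed the 15-day window (36 days after the deed), so its recording date stands; B is treated as recorded 18 December 2022, the work-commencement date; E relates back to 8 April 2021 (work commenced).
D, as an owners-association assessment lien, has superpriority and ranks first.
Remaining liens by effective date: E (8 April 2021), A (29 March 2022), C (14 November 2022), B (18 December 2022), F (17 October 2023).

D, E, A, C, B, F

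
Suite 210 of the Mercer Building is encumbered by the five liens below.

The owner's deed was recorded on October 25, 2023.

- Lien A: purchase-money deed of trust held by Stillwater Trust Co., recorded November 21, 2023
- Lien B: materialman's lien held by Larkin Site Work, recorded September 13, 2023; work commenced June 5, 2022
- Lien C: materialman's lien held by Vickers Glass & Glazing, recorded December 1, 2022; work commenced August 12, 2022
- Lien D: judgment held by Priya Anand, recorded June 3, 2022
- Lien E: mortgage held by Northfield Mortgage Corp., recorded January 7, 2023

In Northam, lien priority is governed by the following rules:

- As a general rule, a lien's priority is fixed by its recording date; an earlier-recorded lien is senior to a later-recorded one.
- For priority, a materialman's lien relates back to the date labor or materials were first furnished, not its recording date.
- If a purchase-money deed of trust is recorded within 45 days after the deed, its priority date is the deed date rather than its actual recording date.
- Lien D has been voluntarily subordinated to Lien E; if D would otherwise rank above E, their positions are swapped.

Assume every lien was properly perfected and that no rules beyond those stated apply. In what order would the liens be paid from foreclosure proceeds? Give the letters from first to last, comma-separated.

First, effective dates: A relates back to the deed date October 25, 2023; B's effective date is June 5, 2022, when work began; C relates back to August 12, 2022 (work commenced).
Sorted by effective date: D (June 3, 2022), B (June 5, 2022), C (August 12, 2022), E (January 7, 2023), A (October 25, 2023).
The subordination applies — D was senior to E — so D and E swap.

E, B, C, D, A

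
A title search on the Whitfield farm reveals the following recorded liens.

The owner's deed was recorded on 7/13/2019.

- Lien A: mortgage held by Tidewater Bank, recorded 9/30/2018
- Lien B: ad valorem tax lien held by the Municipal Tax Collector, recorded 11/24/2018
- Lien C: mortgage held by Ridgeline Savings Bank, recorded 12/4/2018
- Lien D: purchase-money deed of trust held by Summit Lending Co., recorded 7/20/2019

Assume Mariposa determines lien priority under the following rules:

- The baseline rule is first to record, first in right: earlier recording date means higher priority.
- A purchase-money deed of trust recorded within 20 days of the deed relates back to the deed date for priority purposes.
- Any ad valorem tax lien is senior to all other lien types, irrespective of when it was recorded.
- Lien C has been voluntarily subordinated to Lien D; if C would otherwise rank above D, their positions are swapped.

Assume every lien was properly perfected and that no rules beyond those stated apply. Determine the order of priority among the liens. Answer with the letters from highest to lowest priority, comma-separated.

B, A, D, C

Effective dates: D was recorded within the 20-day window, so its effective date is the deed date 7/13/2019.
B is an ad valorem tax lien, so it outranks all other liens regardless of date.
Remaining liens by effective date: A (9/30/2018), C (12/4/2018), D (7/13/2019).
The subordination applies — C was senior to D — so C and D swap.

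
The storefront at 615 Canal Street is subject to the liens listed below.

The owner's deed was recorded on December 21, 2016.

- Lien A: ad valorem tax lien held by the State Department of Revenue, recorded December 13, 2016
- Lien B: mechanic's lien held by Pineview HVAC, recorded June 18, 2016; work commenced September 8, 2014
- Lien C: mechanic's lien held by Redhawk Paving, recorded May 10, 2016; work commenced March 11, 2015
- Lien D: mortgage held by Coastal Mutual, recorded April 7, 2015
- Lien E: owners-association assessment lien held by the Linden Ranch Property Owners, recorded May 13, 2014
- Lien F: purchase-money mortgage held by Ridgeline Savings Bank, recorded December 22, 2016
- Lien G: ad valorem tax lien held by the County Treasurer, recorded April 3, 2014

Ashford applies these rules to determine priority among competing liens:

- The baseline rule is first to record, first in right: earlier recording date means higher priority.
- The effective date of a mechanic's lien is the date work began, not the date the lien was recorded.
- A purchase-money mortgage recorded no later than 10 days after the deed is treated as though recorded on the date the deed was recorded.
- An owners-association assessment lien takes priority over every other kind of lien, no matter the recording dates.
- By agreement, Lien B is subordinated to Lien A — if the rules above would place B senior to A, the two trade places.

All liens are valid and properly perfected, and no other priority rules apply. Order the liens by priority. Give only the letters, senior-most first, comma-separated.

First, effective dates: B's effective date is September 8, 2014, when work began; C is treated as recorded March 11, 2015, the work-commencement date; F relates back to the deed date December 21, 2016.
E is an owners-association assessment lien and takes priority over every other lien.
Ordering the rest by effective date: G (April 3, 2014), B (September 8, 2014), C (March 11, 2015), D (April 7, 2015), A (December 13, 2016), F (December 21, 2016).
B is senior to A before the subordination, so the two trade places.

E, G, A, C, D, B, F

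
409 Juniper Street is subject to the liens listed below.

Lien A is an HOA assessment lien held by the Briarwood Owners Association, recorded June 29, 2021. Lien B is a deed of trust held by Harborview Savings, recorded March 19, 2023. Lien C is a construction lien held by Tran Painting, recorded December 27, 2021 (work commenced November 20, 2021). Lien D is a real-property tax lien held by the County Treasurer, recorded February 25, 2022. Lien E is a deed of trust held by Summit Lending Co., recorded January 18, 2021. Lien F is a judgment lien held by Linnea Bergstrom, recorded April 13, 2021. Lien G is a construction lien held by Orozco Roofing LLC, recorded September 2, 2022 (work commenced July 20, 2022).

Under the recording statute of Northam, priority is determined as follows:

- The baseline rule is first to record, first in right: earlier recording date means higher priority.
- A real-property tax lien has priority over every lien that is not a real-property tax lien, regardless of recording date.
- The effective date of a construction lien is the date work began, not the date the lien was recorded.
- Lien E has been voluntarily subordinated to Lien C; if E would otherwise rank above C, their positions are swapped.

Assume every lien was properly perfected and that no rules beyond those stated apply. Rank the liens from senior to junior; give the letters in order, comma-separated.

First, effective dates: C is treated as recorded November 20, 2021, the work-commencement date; G's effective date is July 20, 2022, when work began.
D is a real-property tax lien and takes priority over every other lien.
Remaining liens by effective date: E (January 18, 2021), F (April 13, 2021), A (June 29, 2021), C (November 20, 2021), G (July 20, 2022), B (March 19, 2023).
E is senior to C before the subordination, so the two trade places.

D, C, F, A, E, G, B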